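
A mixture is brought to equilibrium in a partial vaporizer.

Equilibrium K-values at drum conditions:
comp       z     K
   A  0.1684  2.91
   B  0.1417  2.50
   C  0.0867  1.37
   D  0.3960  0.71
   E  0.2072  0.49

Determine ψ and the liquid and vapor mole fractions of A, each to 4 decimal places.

ψ = 0.5916, x_A = 0.0791, y_A = 0.2301

Material balance + equilibrium reduce to Σ zᵢ(Kᵢ−1)/(1+ψ(Kᵢ−1)) = 0.
g(0) = ΣzᵢKᵢ − 1 = 0.3458 and g(1) = 1 − Σzᵢ/Kᵢ = -0.1584, so a root lies in (0, 1).
Newton iteration, ψ⁰ = 0.41:
  ψ = 0.4100: g = 0.07590, g' = -0.4535 → ψ = 0.5774
  ψ = 0.5774: g = 0.00558, g' = -0.3949 → ψ = 0.5915
  ψ = 0.5915: g = 0.00002, g' = -0.3920 → ψ = 0.5916
Converged at ψ = 0.5916.
Compositions from xᵢ = zᵢ/(1+ψ(Kᵢ−1)), yᵢ = Kᵢxᵢ:
  A: x = 0.0791, y = 0.2301
  B: x = 0.0751, y = 0.1877
  C: x = 0.0711, y = 0.0974
  D: x = 0.4780, y = 0.3394
  E: x = 0.2967, y = 0.1454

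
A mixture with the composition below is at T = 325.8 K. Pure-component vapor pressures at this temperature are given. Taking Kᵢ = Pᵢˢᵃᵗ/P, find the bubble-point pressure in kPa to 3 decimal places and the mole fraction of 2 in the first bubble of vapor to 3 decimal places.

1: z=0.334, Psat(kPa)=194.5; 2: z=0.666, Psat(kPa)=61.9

At the bubble point ψ → 0, so ΣzᵢKᵢ = 1 with Kᵢ = Pᵢˢᵃᵗ/P ⇒ P = ΣzᵢPᵢˢᵃᵗ.
P = 0.334·194.5 + 0.666·61.9 = 106.188 kPa
yᵢ = zᵢPᵢˢᵃᵗ/P ⇒ y_2 = 0.666·61.9/106.188 = 0.388

Pbub = 106.188 kPa, y_2 = 0.388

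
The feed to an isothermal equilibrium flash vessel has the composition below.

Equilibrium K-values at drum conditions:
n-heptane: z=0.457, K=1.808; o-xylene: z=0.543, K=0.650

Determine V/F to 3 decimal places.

V/F = 0.634

Binary case is linear: z₁(K₁−1)(1+V/F(K₂−1)) + z₂(K₂−1)(1+V/F(K₁−1)) = 0
⇒ V/F = [z₁(K₁−1)+z₂(K₂−1)] / [−(K₁−1)(K₂−1)] = 0.1792/0.2828 = 0.634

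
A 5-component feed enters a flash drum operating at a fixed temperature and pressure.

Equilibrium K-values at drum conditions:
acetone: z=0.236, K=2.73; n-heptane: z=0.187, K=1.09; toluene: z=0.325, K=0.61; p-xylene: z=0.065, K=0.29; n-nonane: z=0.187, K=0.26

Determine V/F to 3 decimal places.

Rachford–Rice: g(V/F) = Σ zᵢ(Kᵢ−1)/(1+V/F(Kᵢ−1)) = 0.
Check two-phase: ΣzᵢKᵢ = 1.114 > 1 and Σzᵢ/Kᵢ = 1.734 > 1, so g(0) = 0.114 > 0 and g(1) = -0.734 < 0.
Iterate (Newton) starting at V/F = 0.5:
  V/F = 0.500: g = -0.2136, g' = -0.618 → V/F = 0.154
  V/F = 0.154: g = -0.0039, g' = -0.670 → V/F = 0.148
Converged at V/F = 0.148.

V/F = 0.148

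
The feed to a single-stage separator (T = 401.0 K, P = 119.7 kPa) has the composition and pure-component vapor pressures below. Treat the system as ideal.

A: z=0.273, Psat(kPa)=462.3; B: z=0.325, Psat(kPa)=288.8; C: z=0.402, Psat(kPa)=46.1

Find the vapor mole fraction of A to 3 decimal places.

Raoult's law: Kᵢ = Pᵢˢᵃᵗ/P = Pᵢˢᵃᵗ/119.7.
  K_A = 462.3/119.7 = 3.86216, K_B = 288.8/119.7 = 2.41270, K_C = 46.1/119.7 = 0.38513
Rachford–Rice: g(β) = Σ zᵢ(Kᵢ−1)/(1+β(Kᵢ−1)) = 0.
Feasibility: ΣzᵢKᵢ = 1.993, Σzᵢ/Kᵢ = 1.249 — both > 1, two phases present.
Newton iteration, β⁰ = 0.38:
  β = 0.380: g = 0.3505, g' = -1.047 → β = 0.715
  β = 0.715: g = 0.0439, g' = -0.885 → β = 0.764
Converged at β = 0.764.
Compositions from xᵢ = zᵢ/(1+β(Kᵢ−1)), yᵢ = Kᵢxᵢ:
  A: x = 0.086, y = 0.331
  B: x = 0.156, y = 0.377
  C: x = 0.758, y = 0.292

y_A = 0.331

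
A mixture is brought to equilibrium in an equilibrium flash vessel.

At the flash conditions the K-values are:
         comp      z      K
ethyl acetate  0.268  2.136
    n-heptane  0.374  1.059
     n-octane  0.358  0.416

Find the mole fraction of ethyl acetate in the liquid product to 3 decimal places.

Rachford–Rice: g(ψ) = Σ zᵢ(Kᵢ−1)/(1+ψ(Kᵢ−1)) = 0.
Feasibility: ΣzᵢKᵢ = 1.117, Σzᵢ/Kᵢ = 1.339 — both > 1, two phases present.
Newton iteration, ψ⁰ = 0.54:
  ψ = 0.540: g = -0.0953, g' = -0.395 → ψ = 0.298
  ψ = 0.298: g = -0.0042, g' = -0.373 → ψ = 0.287
Converged at ψ = 0.287.
Compositions from xᵢ = zᵢ/(1+ψ(Kᵢ−1)), yᵢ = Kᵢxᵢ:
  ethyl acetate: x = 0.202, y = 0.432
  n-heptane: x = 0.368, y = 0.389
  n-octane: x = 0.430, y = 0.179

x_ethyl acetate = 0.202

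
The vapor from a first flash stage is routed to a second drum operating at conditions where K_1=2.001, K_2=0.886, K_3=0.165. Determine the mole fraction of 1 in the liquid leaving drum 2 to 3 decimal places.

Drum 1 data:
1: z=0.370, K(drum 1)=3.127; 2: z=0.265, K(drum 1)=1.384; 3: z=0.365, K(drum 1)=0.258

x_1 (drum 2) = 0.326

Drum 1:
Let ψ₁ = V/F and solve Σ zᵢ(Kᵢ−1)/(1+ψ₁(Kᵢ−1)) = 0.
Check two-phase: ΣzᵢKᵢ = 1.618 > 1 and Σzᵢ/Kᵢ = 1.725 > 1, so g(0) = 0.618 > 0 and g(1) = -0.725 < 0.
Newton iteration, ψ₁⁰ = 0.5:
  ψ₁ = 0.500: g = 0.0362, g' = -0.929 → ψ₁ = 0.539
Converged at ψ₁ = 0.539.
Drum-1 compositions:
  1: x = 0.172, y = 0.539
  2: x = 0.220, y = 0.304
  3: x = 0.608, y = 0.157
Drum-2 feed = drum-1 vapor: z₂ = (0.5392, 0.3039, 0.1569).
Drum 2:
Newton iteration, ψ₂⁰ = 0.5:
  ψ₂ = 0.500: g = 0.0981, g' = -0.567 → ψ₂ = 0.673
  ψ₂ = 0.673: g = -0.0141, g' = -0.768 → ψ₂ = 0.655
  ψ₂ = 0.655: g = -0.0003, g' = -0.734 → ψ₂ = 0.654
Converged at ψ₂ = 0.654.
  1: x = 0.326, y = 0.652
  2: x = 0.328, y = 0.291
  3: x = 0.346, y = 0.057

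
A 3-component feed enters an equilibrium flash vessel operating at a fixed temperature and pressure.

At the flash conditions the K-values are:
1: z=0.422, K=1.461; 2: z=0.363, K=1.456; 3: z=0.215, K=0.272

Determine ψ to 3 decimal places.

Rachford–Rice: g(ψ) = Σ zᵢ(Kᵢ−1)/(1+ψ(Kᵢ−1)) = 0.
g(0) = ΣzᵢKᵢ − 1 = 0.204 and g(1) = 1 − Σzᵢ/Kᵢ = -0.329, so a root lies in (0, 1).
Newton iteration, ψ⁰ = 0.5:
  ψ = 0.500: g = 0.0468, g' = -0.391 → ψ = 0.620
  ψ = 0.620: g = -0.0048, g' = -0.478 → ψ = 0.610
Converged at ψ = 0.610.

ψ = 0.610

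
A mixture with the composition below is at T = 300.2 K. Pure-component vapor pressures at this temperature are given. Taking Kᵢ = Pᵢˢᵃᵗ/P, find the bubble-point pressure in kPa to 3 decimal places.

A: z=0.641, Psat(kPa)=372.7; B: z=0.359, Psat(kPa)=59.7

Pbub = 260.333 kPa

At the bubble point ψ → 0, so ΣzᵢKᵢ = 1 with Kᵢ = Pᵢˢᵃᵗ/P ⇒ P = ΣzᵢPᵢˢᵃᵗ.
P = 0.641·372.7 + 0.359·59.7 = 260.333 kPa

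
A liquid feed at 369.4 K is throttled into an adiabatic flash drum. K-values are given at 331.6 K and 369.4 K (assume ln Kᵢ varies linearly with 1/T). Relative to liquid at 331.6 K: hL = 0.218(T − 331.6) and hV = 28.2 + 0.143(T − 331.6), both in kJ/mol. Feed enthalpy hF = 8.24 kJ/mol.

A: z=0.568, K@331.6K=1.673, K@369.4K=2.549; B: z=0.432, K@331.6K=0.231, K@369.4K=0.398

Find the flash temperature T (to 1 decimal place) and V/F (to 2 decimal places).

T = 338.7 K, V/F = 0.24

Adiabatic flash: solve Rachford–Rice at each trial T, then check hF = ψ·hV(T) + (1−ψ)·hL(T).
  T = 331.6 K: K = (1.673, 0.231), RR gives ψ = 0.097, H_out = 2.727 kJ/mol
  T = 369.4 K: K = (2.549, 0.398), RR gives ψ = 0.665, H_out = 25.099 kJ/mol
  T = 350.5 K: K = (2.089, 0.308), RR gives ψ = 0.424, H_out = 15.466 kJ/mol
  T = 341.1 K: K = (1.876, 0.268), RR gives ψ = 0.283, H_out = 9.843 kJ/mol
  T = 336.4 K: K = (1.774, 0.249), RR gives ψ = 0.199, H_out = 6.573 kJ/mol
  T = 338.8 K: K = (1.826, 0.259), RR gives ψ = 0.243, H_out = 8.293 kJ/mol
Linear interpolation between T = 336.4 (H_out = 6.573) and T = 338.8 (H_out = 8.293) on hF = 8.24 gives T ≈ 338.7 K, at which ψ = 0.24.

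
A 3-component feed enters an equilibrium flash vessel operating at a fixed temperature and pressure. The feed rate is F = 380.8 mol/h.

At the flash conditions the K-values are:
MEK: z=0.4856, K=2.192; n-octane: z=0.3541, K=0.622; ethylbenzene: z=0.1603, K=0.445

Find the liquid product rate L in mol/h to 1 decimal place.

Let ψ = V/F and solve Σ zᵢ(Kᵢ−1)/(1+ψ(Kᵢ−1)) = 0.
Feasibility: ΣzᵢKᵢ = 1.3560, Σzᵢ/Kᵢ = 1.1511 — both > 1, two phases present.
Newton–Raphson from ψ = 0.63:
  ψ = 0.6300: g = 0.01810, g' = -0.4290 → ψ = 0.6722
Converged at ψ = 0.6722.
Then V = ψ·F = 0.6722·380.8 = 256.0 mol/h and L = F − V = 124.8 mol/h.

L = 124.8 mol/h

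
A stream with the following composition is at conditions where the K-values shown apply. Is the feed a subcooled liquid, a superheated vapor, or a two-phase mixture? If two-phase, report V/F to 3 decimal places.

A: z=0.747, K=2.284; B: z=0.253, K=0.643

ΣzᵢKᵢ = 1.869; Σzᵢ/Kᵢ = 0.721.
Since Σzᵢ/Kᵢ < 1 the mixture is above its dew point — single vapor phase.

superheated vapor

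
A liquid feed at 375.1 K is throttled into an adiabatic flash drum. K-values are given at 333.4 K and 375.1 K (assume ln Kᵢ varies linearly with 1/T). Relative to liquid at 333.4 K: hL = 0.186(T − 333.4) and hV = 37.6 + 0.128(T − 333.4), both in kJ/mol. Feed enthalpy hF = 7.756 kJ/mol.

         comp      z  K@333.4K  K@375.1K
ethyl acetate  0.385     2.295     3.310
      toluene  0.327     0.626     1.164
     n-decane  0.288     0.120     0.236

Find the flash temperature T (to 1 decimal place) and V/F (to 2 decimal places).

T = 336.8 K, V/F = 0.19

Adiabatic flash: solve Rachford–Rice at each trial T, then check hF = ψ·hV(T) + (1−ψ)·hL(T).
  T = 333.4 K: K = (2.295, 0.626, 0.120), RR gives ψ = 0.145, H_out = 5.449 kJ/mol
  T = 375.1 K: K = (3.310, 1.164, 0.236), RR gives ψ = 0.616, H_out = 29.432 kJ/mol
  T = 354.2 K: K = (2.785, 0.869, 0.172), RR gives ψ = 0.399, H_out = 18.374 kJ/mol
  T = 343.8 K: K = (2.535, 0.741, 0.144), RR gives ψ = 0.278, H_out = 12.206 kJ/mol
  T = 338.6 K: K = (2.414, 0.682, 0.132), RR gives ψ = 0.213, H_out = 8.915 kJ/mol
  T = 336.0 K: K = (2.354, 0.654, 0.126), RR gives ψ = 0.180, H_out = 7.206 kJ/mol
  T = 337.3 K: K = (2.384, 0.668, 0.129), RR gives ψ = 0.196, H_out = 8.066 kJ/mol
Linear interpolation between T = 336.0 (H_out = 7.206) and T = 337.3 (H_out = 8.066) on hF = 7.756 gives T ≈ 336.8 K, at which ψ = 0.19.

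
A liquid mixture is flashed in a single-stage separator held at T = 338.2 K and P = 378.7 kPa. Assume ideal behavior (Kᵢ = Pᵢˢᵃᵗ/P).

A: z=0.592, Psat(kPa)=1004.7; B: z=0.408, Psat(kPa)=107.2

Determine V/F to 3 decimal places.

Raoult's law: Kᵢ = Pᵢˢᵃᵗ/P = Pᵢˢᵃᵗ/378.7.
  K_A = 1004.7/378.7 = 2.65302, K_B = 107.2/378.7 = 0.28307
Rachford–Rice: g(V/F) = Σ zᵢ(Kᵢ−1)/(1+V/F(Kᵢ−1)) = 0.
Check two-phase: ΣzᵢKᵢ = 1.686 > 1 and Σzᵢ/Kᵢ = 1.664 > 1, so g(0) = 0.686 > 0 and g(1) = -0.664 < 0.
Binary case is linear: z₁(K₁−1)(1+V/F(K₂−1)) + z₂(K₂−1)(1+V/F(K₁−1)) = 0
⇒ V/F = [z₁(K₁−1)+z₂(K₂−1)] / [−(K₁−1)(K₂−1)] = 0.6861/1.1851 = 0.579

V/F = 0.579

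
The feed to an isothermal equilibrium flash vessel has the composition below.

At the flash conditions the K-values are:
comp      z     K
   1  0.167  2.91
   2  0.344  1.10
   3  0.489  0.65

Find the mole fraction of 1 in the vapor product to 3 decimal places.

Iterate (Newton) starting at ψ = 0.51:
  ψ = 0.510: g = -0.0140, g' = -0.248 → ψ = 0.453
  ψ = 0.453: g = 0.0004, g' = -0.263 → ψ = 0.455
Converged at ψ = 0.455.
Compositions from xᵢ = zᵢ/(1+ψ(Kᵢ−1)), yᵢ = Kᵢxᵢ:
  1: x = 0.089, y = 0.260
  2: x = 0.329, y = 0.362
  3: x = 0.582, y = 0.378

y_1 = 0.260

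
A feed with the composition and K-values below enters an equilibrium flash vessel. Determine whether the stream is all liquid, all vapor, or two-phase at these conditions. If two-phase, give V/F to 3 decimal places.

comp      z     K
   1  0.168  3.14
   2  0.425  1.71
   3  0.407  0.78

all vapor

ΣzᵢKᵢ = 1.572; Σzᵢ/Kᵢ = 0.824.
Since Σzᵢ/Kᵢ < 1 the mixture is above its dew point — single vapor phase.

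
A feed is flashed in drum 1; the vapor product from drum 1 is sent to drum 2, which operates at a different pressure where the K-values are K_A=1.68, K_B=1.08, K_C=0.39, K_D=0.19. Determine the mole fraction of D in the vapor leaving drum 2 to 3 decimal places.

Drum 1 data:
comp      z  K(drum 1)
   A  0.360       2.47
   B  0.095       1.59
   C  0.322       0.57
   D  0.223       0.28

y_D (drum 2) = 0.027

Drum 1:
Iterate (Newton) starting at ψ₁ = 0.5:
  ψ₁ = 0.500: g = -0.0790, g' = -0.657 → ψ₁ = 0.380
  ψ₁ = 0.380: g = -0.0011, g' = -0.646 → ψ₁ = 0.378
Converged at ψ₁ = 0.378.
Drum-1 compositions:
  A: x = 0.231, y = 0.572
  B: x = 0.078, y = 0.123
  C: x = 0.385, y = 0.219
  D: x = 0.306, y = 0.086
Drum-2 feed = drum-1 vapor: z₂ = (0.5715, 0.1235, 0.2192, 0.0858).
Drum 2:
Let ψ₂ = V/F and solve Σ zᵢ(Kᵢ−1)/(1+ψ₂(Kᵢ−1)) = 0.
g(0) = ΣzᵢKᵢ − 1 = 0.195 and g(1) = 1 − Σzᵢ/Kᵢ = -0.468, so a root lies in (0, 1).
Newton iteration, ψ₂⁰ = 0.5:
  ψ₂ = 0.500: g = -0.0096, g' = -0.476 → ψ₂ = 0.480
  ψ₂ = 0.480: g = -0.0001, g' = -0.465 → ψ₂ = 0.479
Converged at ψ₂ = 0.479.
  A: x = 0.431, y = 0.724
  B: x = 0.119, y = 0.128
  C: x = 0.310, y = 0.121
  D: x = 0.140, y = 0.027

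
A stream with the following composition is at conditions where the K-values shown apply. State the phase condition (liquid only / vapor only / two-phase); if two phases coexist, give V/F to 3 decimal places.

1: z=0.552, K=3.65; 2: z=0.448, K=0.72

vapor only

ΣzᵢKᵢ = 2.337; Σzᵢ/Kᵢ = 0.773.
Since Σzᵢ/Kᵢ < 1 the mixture is above its dew point — single vapor phase.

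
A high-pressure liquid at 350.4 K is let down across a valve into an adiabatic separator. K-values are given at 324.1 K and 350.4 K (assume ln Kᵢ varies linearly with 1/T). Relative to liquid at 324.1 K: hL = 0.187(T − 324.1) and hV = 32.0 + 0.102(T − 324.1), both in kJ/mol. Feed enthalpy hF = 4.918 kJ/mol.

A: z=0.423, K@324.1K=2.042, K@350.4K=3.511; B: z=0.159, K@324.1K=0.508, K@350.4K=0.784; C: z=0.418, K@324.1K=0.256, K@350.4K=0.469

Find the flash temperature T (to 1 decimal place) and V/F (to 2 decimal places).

T = 326.5 K, V/F = 0.14

Adiabatic flash: solve Rachford–Rice at each trial T, then check hF = ψ·hV(T) + (1−ψ)·hL(T).
  T = 324.1 K: K = (2.042, 0.508, 0.256), RR gives ψ = 0.072, H_out = 2.318 kJ/mol
  T = 350.4 K: K = (3.511, 0.784, 0.469), RR gives ψ = 0.687, H_out = 25.367 kJ/mol
  T = 337.2 K: K = (2.703, 0.636, 0.350), RR gives ψ = 0.392, H_out = 14.560 kJ/mol
  T = 330.6 K: K = (2.353, 0.569, 0.300), RR gives ψ = 0.245, H_out = 8.928 kJ/mol
  T = 327.4 K: K = (2.196, 0.538, 0.278), RR gives ψ = 0.165, H_out = 5.866 kJ/mol
  T = 325.8 K: K = (2.120, 0.524, 0.267), RR gives ψ = 0.122, H_out = 4.206 kJ/mol
Linear interpolation between T = 325.8 (H_out = 4.206) and T = 327.4 (H_out = 5.866) on hF = 4.918 gives T ≈ 326.5 K, at which ψ = 0.14.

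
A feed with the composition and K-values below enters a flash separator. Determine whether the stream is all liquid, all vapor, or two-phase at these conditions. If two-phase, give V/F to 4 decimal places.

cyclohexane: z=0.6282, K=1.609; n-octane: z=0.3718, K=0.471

ΣzᵢKᵢ = 1.1859; Σzᵢ/Kᵢ = 1.1798.
Both exceed 1, so a two-phase solution exists.
Material balance + equilibrium reduce to Σ zᵢ(Kᵢ−1)/(1+ψ(Kᵢ−1)) = 0.
Binary case is linear: z₁(K₁−1)(1+ψ(K₂−1)) + z₂(K₂−1)(1+ψ(K₁−1)) = 0
⇒ ψ = [z₁(K₁−1)+z₂(K₂−1)] / [−(K₁−1)(K₂−1)] = 0.18589/0.32216 = 0.5770

two-phase, V/F = 0.5770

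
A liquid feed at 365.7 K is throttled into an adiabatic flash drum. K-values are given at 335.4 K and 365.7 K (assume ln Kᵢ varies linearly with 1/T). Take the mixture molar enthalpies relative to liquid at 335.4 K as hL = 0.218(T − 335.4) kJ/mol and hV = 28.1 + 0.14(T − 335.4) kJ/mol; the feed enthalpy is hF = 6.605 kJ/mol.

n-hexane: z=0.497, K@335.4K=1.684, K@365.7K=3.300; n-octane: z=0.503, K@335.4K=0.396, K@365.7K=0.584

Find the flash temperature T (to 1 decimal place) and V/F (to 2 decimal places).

Adiabatic flash: solve Rachford–Rice at each trial T, then check hF = ψ·hV(T) + (1−ψ)·hL(T).
  T = 335.4 K: K = (1.684, 0.396), RR gives ψ = 0.087, H_out = 2.458 kJ/mol
  T = 365.7 K: K = (3.300, 0.584), RR gives ψ = 0.976, H_out = 31.725 kJ/mol
  T = 350.5 K: K = (2.389, 0.485), RR gives ψ = 0.602, H_out = 19.507 kJ/mol
  T = 342.9 K: K = (2.011, 0.439), RR gives ψ = 0.388, H_out = 12.315 kJ/mol
  T = 339.1 K: K = (1.840, 0.417), RR gives ψ = 0.253, H_out = 7.853 kJ/mol
  T = 337.2 K: K = (1.759, 0.406), RR gives ψ = 0.174, H_out = 5.249 kJ/mol
Linear interpolation between T = 337.2 (H_out = 5.249) and T = 339.1 (H_out = 7.853) on hF = 6.605 gives T ≈ 338.2 K, at which ψ = 0.22.

T = 338.2 K, V/F = 0.22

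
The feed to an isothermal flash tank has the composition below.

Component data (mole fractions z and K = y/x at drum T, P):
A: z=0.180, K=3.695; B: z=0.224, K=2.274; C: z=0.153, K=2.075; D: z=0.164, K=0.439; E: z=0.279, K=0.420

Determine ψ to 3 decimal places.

ψ = 0.684

Material balance + equilibrium reduce to Σ zᵢ(Kᵢ−1)/(1+ψ(Kᵢ−1)) = 0.
Feasibility: ΣzᵢKᵢ = 1.681, Σzᵢ/Kᵢ = 1.259 — both > 1, two phases present.
Newton–Raphson from ψ = 0.5:
  ψ = 0.500: g = 0.1322, g' = -0.734 → ψ = 0.680
  ψ = 0.680: g = 0.0031, g' = -0.717 → ψ = 0.684
Converged at ψ = 0.684.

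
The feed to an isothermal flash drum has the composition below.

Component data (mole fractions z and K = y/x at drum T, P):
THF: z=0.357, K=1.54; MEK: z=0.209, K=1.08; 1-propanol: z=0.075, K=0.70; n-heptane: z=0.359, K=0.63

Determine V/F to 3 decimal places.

Material balance + equilibrium reduce to Σ zᵢ(Kᵢ−1)/(1+V/F(Kᵢ−1)) = 0.
Feasibility: ΣzᵢKᵢ = 1.054, Σzᵢ/Kᵢ = 1.102 — both > 1, two phases present.
Newton–Raphson from V/F = 0.5:
  V/F = 0.500: g = -0.0216, g' = -0.149 → V/F = 0.355
Converged at V/F = 0.355.

V/F = 0.355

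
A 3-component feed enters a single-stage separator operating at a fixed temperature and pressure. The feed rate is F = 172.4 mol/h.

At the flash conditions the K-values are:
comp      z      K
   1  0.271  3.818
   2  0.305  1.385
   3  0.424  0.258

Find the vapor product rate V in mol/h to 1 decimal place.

V = 71.3 mol/h

Iterate (Newton) starting at ψ = 0.35:
  ψ = 0.350: g = 0.0630, g' = -1.007 → ψ = 0.413
  ψ = 0.413: g = 0.0010, g' = -0.979 → ψ = 0.414
Converged at ψ = 0.414.
Then V = ψ·F = 0.4136·172.4 = 71.3 mol/h and L = F − V = 101.1 mol/h.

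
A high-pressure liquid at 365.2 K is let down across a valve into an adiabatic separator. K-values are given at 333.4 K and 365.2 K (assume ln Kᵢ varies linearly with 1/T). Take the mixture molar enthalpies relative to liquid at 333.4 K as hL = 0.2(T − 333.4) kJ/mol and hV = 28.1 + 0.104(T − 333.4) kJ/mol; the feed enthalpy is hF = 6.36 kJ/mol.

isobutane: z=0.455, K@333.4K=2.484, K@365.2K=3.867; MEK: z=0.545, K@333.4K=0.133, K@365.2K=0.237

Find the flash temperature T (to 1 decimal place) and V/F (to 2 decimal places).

Adiabatic flash: solve Rachford–Rice at each trial T, then check hF = ψ·hV(T) + (1−ψ)·hL(T).
  T = 333.4 K: K = (2.484, 0.133), RR gives ψ = 0.158, H_out = 4.427 kJ/mol
  T = 365.2 K: K = (3.867, 0.237), RR gives ψ = 0.406, H_out = 16.535 kJ/mol
  T = 349.3 K: K = (3.131, 0.180), RR gives ψ = 0.299, H_out = 11.126 kJ/mol
  T = 341.4 K: K = (2.798, 0.155), RR gives ψ = 0.236, H_out = 8.040 kJ/mol
  T = 337.4 K: K = (2.638, 0.144), RR gives ψ = 0.199, H_out = 6.310 kJ/mol
  T = 339.4 K: K = (2.718, 0.150), RR gives ψ = 0.218, H_out = 7.192 kJ/mol
Linear interpolation between T = 337.4 (H_out = 6.310) and T = 339.4 (H_out = 7.192) on hF = 6.36 gives T ≈ 337.5 K, at which ψ = 0.20.

T = 337.5 K, V/F = 0.20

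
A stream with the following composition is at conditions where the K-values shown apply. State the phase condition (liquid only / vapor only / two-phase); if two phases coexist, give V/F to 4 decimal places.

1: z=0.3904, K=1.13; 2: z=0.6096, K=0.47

ΣzᵢKᵢ = 0.7277; Σzᵢ/Kᵢ = 1.6425.
Since ΣzᵢKᵢ < 1 the mixture is below its bubble point — single liquid phase.

liquid only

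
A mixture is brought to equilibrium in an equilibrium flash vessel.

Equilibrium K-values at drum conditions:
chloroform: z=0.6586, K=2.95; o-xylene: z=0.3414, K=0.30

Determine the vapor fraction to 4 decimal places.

ψ = 0.7658

Rachford–Rice: g(ψ) = Σ zᵢ(Kᵢ−1)/(1+ψ(Kᵢ−1)) = 0.
Check two-phase: ΣzᵢKᵢ = 2.0453 > 1 and Σzᵢ/Kᵢ = 1.3613 > 1, so g(0) = 1.0453 > 0 and g(1) = -0.3613 < 0.
Binary case is linear: z₁(K₁−1)(1+ψ(K₂−1)) + z₂(K₂−1)(1+ψ(K₁−1)) = 0
⇒ ψ = [z₁(K₁−1)+z₂(K₂−1)] / [−(K₁−1)(K₂−1)] = 1.04529/1.36500 = 0.7658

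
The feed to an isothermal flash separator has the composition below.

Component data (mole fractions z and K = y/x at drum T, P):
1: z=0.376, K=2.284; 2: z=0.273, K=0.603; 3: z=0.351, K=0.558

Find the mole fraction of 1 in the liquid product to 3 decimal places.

x_1 = 0.248

Rachford–Rice: g(ψ) = Σ zᵢ(Kᵢ−1)/(1+ψ(Kᵢ−1)) = 0.
g(0) = ΣzᵢKᵢ − 1 = 0.219 and g(1) = 1 − Σzᵢ/Kᵢ = -0.246, so a root lies in (0, 1).
Iterate (Newton) starting at ψ = 0.3:
  ψ = 0.300: g = 0.0466, g' = -0.470 → ψ = 0.399
  ψ = 0.399: g = 0.0020, g' = -0.433 → ψ = 0.404
Converged at ψ = 0.404.
Compositions from xᵢ = zᵢ/(1+ψ(Kᵢ−1)), yᵢ = Kᵢxᵢ:
  1: x = 0.248, y = 0.566
  2: x = 0.325, y = 0.196
  3: x = 0.427, y = 0.238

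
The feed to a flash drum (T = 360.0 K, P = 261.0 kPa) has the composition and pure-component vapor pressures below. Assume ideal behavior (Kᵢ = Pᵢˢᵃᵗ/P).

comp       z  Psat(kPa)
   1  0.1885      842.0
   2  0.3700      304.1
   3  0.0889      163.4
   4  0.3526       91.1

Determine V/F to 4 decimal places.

Raoult's law: Kᵢ = Pᵢˢᵃᵗ/P = Pᵢˢᵃᵗ/261.0.
  K_1 = 842.0/261.0 = 3.226054, K_2 = 304.1/261.0 = 1.165134, K_3 = 163.4/261.0 = 0.626054, K_4 = 91.1/261.0 = 0.349042
Rachford–Rice: g(V/F) = Σ zᵢ(Kᵢ−1)/(1+V/F(Kᵢ−1)) = 0.
Check two-phase: ΣzᵢKᵢ = 1.2179 > 1 and Σzᵢ/Kᵢ = 1.5282 > 1, so g(0) = 0.2179 > 0 and g(1) = -0.5282 < 0.
Iterate (Newton) starting at V/F = 0.37:
  V/F = 0.3700: g = -0.05326, g' = -0.5658 → V/F = 0.2759
  V/F = 0.2759: g = 0.00156, g' = -0.6052 → V/F = 0.2785
Converged at V/F = 0.2785.

V/F = 0.2785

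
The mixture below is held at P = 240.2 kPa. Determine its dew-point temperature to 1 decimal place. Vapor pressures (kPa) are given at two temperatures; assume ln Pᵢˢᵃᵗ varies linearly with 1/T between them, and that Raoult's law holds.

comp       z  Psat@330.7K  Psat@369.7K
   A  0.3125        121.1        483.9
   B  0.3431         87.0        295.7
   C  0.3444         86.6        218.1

T = 361.8 K

Dew-point temperature: Σzᵢ·P/Pᵢˢᵃᵗ(T) = 1. Interpolate ln Pᵢˢᵃᵗ = aᵢ + bᵢ/T.
  T = 330.7 K: ΣzᵢP/Pᵢˢᵃᵗ = 2.5224
  T = 369.7 K: ΣzᵢP/Pᵢˢᵃᵗ = 0.8131
  T = 350.2 K: ΣzᵢP/Pᵢˢᵃᵗ = 1.3816
  T = 359.9 K: ΣzᵢP/Pᵢˢᵃᵗ = 1.0527
  T = 364.8 K: ΣzᵢP/Pᵢˢᵃᵗ = 0.9234
  T = 362.4 K: ΣzᵢP/Pᵢˢᵃᵗ = 0.9841
Interpolating between 359.9 K and 362.4 K gives T ≈ 361.8 K.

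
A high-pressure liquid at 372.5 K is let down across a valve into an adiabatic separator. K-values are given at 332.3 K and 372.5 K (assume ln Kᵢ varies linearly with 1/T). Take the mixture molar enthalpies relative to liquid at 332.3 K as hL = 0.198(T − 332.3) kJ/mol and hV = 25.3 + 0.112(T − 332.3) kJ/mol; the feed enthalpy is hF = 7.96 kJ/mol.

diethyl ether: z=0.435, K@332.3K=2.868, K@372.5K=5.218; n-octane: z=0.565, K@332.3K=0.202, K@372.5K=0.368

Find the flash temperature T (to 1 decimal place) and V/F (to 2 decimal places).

T = 336.7 K, V/F = 0.28

Adiabatic flash: solve Rachford–Rice at each trial T, then check hF = ψ·hV(T) + (1−ψ)·hL(T).
  T = 332.3 K: K = (2.868, 0.202), RR gives ψ = 0.243, H_out = 6.139 kJ/mol
  T = 372.5 K: K = (5.218, 0.368), RR gives ψ = 0.554, H_out = 20.068 kJ/mol
  T = 352.4 K: K = (3.935, 0.277), RR gives ψ = 0.409, H_out = 13.631 kJ/mol
  T = 342.4 K: K = (3.378, 0.238), RR gives ψ = 0.333, H_out = 10.141 kJ/mol
  T = 337.4 K: K = (3.119, 0.220), RR gives ψ = 0.291, H_out = 8.240 kJ/mol
  T = 334.9 K: K = (2.994, 0.211), RR gives ψ = 0.268, H_out = 7.234 kJ/mol
  T = 336.1 K: K = (3.054, 0.215), RR gives ψ = 0.279, H_out = 7.722 kJ/mol
Linear interpolation between T = 336.1 (H_out = 7.722) and T = 337.4 (H_out = 8.240) on hF = 7.96 gives T ≈ 336.7 K, at which ψ = 0.28.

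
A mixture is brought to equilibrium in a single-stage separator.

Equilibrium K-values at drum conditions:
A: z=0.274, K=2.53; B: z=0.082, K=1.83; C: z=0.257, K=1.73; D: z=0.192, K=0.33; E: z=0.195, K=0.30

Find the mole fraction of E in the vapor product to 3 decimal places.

Rachford–Rice: g(β) = Σ zᵢ(Kᵢ−1)/(1+β(Kᵢ−1)) = 0.
Feasibility: ΣzᵢKᵢ = 1.410, Σzᵢ/Kᵢ = 1.533 — both > 1, two phases present.
Newton–Raphson from β = 0.5:
  β = 0.500: g = 0.0196, g' = -0.729 → β = 0.527
Converged at β = 0.527.
Compositions from xᵢ = zᵢ/(1+β(Kᵢ−1)), yᵢ = Kᵢxᵢ:
  A: x = 0.152, y = 0.384
  B: x = 0.057, y = 0.104
  C: x = 0.186, y = 0.321
  D: x = 0.297, y = 0.098
  E: x = 0.309, y = 0.093

y_E = 0.093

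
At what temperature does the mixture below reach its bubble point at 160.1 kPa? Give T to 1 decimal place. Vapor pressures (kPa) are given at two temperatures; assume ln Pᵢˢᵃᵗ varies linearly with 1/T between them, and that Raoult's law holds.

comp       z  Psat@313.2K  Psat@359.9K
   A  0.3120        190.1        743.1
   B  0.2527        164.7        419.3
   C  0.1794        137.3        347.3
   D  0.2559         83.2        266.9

T = 316.3 K

Bubble-point temperature: ΣzᵢPᵢˢᵃᵗ(T) = P. Interpolate ln Pᵢˢᵃᵗ = aᵢ + bᵢ/T.
  T = 313.2 K: ΣzᵢPᵢˢᵃᵗ = 146.85 kPa
  T = 359.9 K: ΣzᵢPᵢˢᵃᵗ = 468.41 kPa
  T = 336.5 K: ΣzᵢPᵢˢᵃᵗ = 271.37 kPa
  T = 324.9 K: ΣzᵢPᵢˢᵃᵗ = 201.82 kPa
  T = 319.0 K: ΣzᵢPᵢˢᵃᵗ = 172.36 kPa
  T = 316.1 K: ΣzᵢPᵢˢᵃᵗ = 159.20 kPa
Interpolating between 316.1 K and 319.0 K gives T ≈ 316.3 K.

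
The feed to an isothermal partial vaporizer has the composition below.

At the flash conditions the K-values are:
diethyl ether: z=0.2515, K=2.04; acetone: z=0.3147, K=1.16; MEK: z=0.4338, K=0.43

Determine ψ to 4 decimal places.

Let ψ = V/F and solve Σ zᵢ(Kᵢ−1)/(1+ψ(Kᵢ−1)) = 0.
g(0) = ΣzᵢKᵢ − 1 = 0.0646 and g(1) = 1 − Σzᵢ/Kᵢ = -0.4034, so a root lies in (0, 1).
Newton–Raphson from ψ = 0.5:
  ψ = 0.5000: g = -0.12713, g' = -0.4003 → ψ = 0.1825
  ψ = 0.1825: g = -0.00720, g' = -0.3753 → ψ = 0.1633
Converged at ψ = 0.1633.

ψ = 0.1633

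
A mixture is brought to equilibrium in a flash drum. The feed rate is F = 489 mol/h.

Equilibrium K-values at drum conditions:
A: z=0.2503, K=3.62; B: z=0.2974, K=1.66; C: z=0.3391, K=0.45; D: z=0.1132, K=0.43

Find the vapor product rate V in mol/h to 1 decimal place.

V = 308.1 mol/h

Iterate (Newton) starting at ψ = 0.4:
  ψ = 0.4000: g = 0.15281, g' = -0.7210 → ψ = 0.6119
  ψ = 0.6119: g = 0.01152, g' = -0.6390 → ψ = 0.6300
Converged at ψ = 0.6300.
Then V = ψ·F = 0.6300·489 = 308.1 mol/h and L = F − V = 180.9 mol/h.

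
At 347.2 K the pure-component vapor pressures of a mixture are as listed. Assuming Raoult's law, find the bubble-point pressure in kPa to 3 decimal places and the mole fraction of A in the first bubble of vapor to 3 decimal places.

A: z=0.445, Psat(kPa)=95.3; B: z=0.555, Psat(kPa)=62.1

At the bubble point ψ → 0, so ΣzᵢKᵢ = 1 with Kᵢ = Pᵢˢᵃᵗ/P ⇒ P = ΣzᵢPᵢˢᵃᵗ.
P = 0.445·95.3 + 0.555·62.1 = 76.874 kPa
yᵢ = zᵢPᵢˢᵃᵗ/P ⇒ y_A = 0.445·95.3/76.874 = 0.552

Pbub = 76.874 kPa, y_A = 0.552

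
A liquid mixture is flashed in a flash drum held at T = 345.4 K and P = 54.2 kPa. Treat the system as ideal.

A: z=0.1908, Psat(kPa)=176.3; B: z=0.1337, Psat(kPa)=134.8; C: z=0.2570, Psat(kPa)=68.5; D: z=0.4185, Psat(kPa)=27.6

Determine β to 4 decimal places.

β = 0.7185

Raoult's law: Kᵢ = Pᵢˢᵃᵗ/P = Pᵢˢᵃᵗ/54.2.
  K_A = 176.3/54.2 = 3.252768, K_B = 134.8/54.2 = 2.487085, K_C = 68.5/54.2 = 1.263838, K_D = 27.6/54.2 = 0.509225
Material balance + equilibrium reduce to Σ zᵢ(Kᵢ−1)/(1+β(Kᵢ−1)) = 0.
Check two-phase: ΣzᵢKᵢ = 1.4911 > 1 and Σzᵢ/Kᵢ = 1.1376 > 1, so g(0) = 0.4911 > 0 and g(1) = -0.1376 < 0.
Newton–Raphson from β = 0.67:
  β = 0.6700: g = 0.02249, g' = -0.4646 → β = 0.7184
  β = 0.7184: g = 0.00004, g' = -0.4635 → β = 0.7185
Converged at β = 0.7185.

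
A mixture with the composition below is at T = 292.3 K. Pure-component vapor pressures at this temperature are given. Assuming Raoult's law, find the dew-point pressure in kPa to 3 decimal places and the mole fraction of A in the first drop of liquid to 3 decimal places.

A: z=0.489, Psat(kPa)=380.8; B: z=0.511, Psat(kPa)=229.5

At the dew point ψ → 1, so Σzᵢ/Kᵢ = 1 with Kᵢ = Pᵢˢᵃᵗ/P ⇒ 1/P = Σzᵢ/Pᵢˢᵃᵗ.
1/P = 0.489/380.8 + 0.511/229.5 = 0.003511 ⇒ P = 284.842 kPa
xᵢ = zᵢP/Pᵢˢᵃᵗ ⇒ x_A = 0.489·284.842/380.8 = 0.366

Pdew = 284.842 kPa, x_A = 0.366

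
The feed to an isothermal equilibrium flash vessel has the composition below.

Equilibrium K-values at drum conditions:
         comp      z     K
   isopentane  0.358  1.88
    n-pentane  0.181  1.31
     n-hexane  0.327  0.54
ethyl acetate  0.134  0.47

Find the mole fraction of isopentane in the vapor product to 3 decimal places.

Material balance + equilibrium reduce to Σ zᵢ(Kᵢ−1)/(1+β(Kᵢ−1)) = 0.
Feasibility: ΣzᵢKᵢ = 1.150, Σzᵢ/Kᵢ = 1.219 — both > 1, two phases present.
Newton iteration, β⁰ = 0.56:
  β = 0.560: g = -0.0448, g' = -0.339 → β = 0.428
  β = 0.428: g = -0.0007, g' = -0.330 → β = 0.426
Converged at β = 0.426.
Compositions from xᵢ = zᵢ/(1+β(Kᵢ−1)), yᵢ = Kᵢxᵢ:
  isopentane: x = 0.260, y = 0.490
  n-pentane: x = 0.160, y = 0.209
  n-hexane: x = 0.407, y = 0.220
  ethyl acetate: x = 0.173, y = 0.081

y_isopentane = 0.490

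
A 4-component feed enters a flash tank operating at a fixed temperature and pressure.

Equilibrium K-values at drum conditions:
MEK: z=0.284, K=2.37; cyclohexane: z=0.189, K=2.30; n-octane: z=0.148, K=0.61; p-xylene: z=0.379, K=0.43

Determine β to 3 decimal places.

Let β = V/F and solve Σ zᵢ(Kᵢ−1)/(1+β(Kᵢ−1)) = 0.
g(0) = ΣzᵢKᵢ − 1 = 0.361 and g(1) = 1 − Σzᵢ/Kᵢ = -0.326, so a root lies in (0, 1).
Iterate (Newton) starting at β = 0.55:
  β = 0.550: g = -0.0230, g' = -0.580 → β = 0.510
Converged at β = 0.510.

β = 0.510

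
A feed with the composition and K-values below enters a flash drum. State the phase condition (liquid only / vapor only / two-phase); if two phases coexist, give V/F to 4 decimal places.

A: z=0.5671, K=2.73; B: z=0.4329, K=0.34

two-phase, V/F = 0.6090

ΣzᵢKᵢ = 1.6954; Σzᵢ/Kᵢ = 1.4810.
Both exceed 1, so a two-phase solution exists.
Rachford–Rice: g(ψ) = Σ zᵢ(Kᵢ−1)/(1+ψ(Kᵢ−1)) = 0.
Iterate (Newton) starting at ψ = 0.5:
  ψ = 0.5000: g = 0.09961, g' = -0.9080 → ψ = 0.6097
  ψ = 0.6097: g = -0.00064, g' = -0.9300 → ψ = 0.6090
Converged at ψ = 0.6090.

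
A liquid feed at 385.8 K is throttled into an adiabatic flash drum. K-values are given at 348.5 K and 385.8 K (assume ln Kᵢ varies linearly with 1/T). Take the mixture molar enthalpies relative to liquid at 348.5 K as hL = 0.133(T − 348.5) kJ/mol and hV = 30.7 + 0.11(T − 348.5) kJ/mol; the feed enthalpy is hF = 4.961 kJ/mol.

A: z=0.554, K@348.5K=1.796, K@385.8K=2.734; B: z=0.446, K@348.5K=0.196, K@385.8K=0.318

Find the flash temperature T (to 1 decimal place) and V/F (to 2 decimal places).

T = 350.0 K, V/F = 0.16

Adiabatic flash: solve Rachford–Rice at each trial T, then check hF = ψ·hV(T) + (1−ψ)·hL(T).
  T = 348.5 K: K = (1.796, 0.196), RR gives ψ = 0.129, H_out = 3.953 kJ/mol
  T = 385.8 K: K = (2.734, 0.318), RR gives ψ = 0.555, H_out = 21.526 kJ/mol
  T = 367.1 K: K = (2.238, 0.253), RR gives ψ = 0.381, H_out = 14.010 kJ/mol
  T = 357.8 K: K = (2.011, 0.223), RR gives ψ = 0.272, H_out = 9.528 kJ/mol
  T = 353.1 K: K = (1.901, 0.209), RR gives ψ = 0.205, H_out = 6.894 kJ/mol
  T = 350.8 K: K = (1.848, 0.203), RR gives ψ = 0.169, H_out = 5.476 kJ/mol
Linear interpolation between T = 348.5 (H_out = 3.953) and T = 350.8 (H_out = 5.476) on hF = 4.961 gives T ≈ 350.0 K, at which ψ = 0.16.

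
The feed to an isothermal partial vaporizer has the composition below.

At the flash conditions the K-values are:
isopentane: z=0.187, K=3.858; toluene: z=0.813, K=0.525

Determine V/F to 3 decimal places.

Iterate (Newton) starting at V/F = 0.5:
  V/F = 0.500: g = -0.2864, g' = -0.574 → V/F = 0.001
  V/F = 0.001: g = 0.1460, g' = -1.700 → V/F = 0.087
  V/F = 0.087: g = 0.0249, g' = -1.178 → V/F = 0.108
  V/F = 0.108: g = 0.0009, g' = -1.094 → V/F = 0.109
Converged at V/F = 0.109.

V/F = 0.109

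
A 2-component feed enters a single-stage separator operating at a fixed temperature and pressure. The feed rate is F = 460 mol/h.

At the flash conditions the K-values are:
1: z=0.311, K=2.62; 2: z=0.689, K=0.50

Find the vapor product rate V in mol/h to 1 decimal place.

V = 90.5 mol/h

Iterate (Newton) starting at β = 0.54:
  β = 0.540: g = -0.2032, g' = -0.555 → β = 0.174
  β = 0.174: g = 0.0156, g' = -0.703 → β = 0.196
  β = 0.196: g = 0.0002, g' = -0.682 → β = 0.197
Converged at β = 0.197.
Then V = β·F = 0.1967·460 = 90.5 mol/h and L = F − V = 369.5 mol/h.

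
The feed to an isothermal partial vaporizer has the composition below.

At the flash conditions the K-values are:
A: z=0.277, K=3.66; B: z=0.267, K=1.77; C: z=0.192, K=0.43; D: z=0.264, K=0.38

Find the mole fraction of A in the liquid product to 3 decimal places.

x_A = 0.107

Rachford–Rice: g(ψ) = Σ zᵢ(Kᵢ−1)/(1+ψ(Kᵢ−1)) = 0.
Check two-phase: ΣzᵢKᵢ = 1.669 > 1 and Σzᵢ/Kᵢ = 1.368 > 1, so g(0) = 0.669 > 0 and g(1) = -0.368 < 0.
Iterate (Newton) starting at ψ = 0.5:
  ψ = 0.500: g = 0.0744, g' = -0.779 → ψ = 0.596
  ψ = 0.596: g = 0.0009, g' = -0.766 → ψ = 0.597
Converged at ψ = 0.597.
Compositions from xᵢ = zᵢ/(1+ψ(Kᵢ−1)), yᵢ = Kᵢxᵢ:
  A: x = 0.107, y = 0.392
  B: x = 0.183, y = 0.324
  C: x = 0.291, y = 0.125
  D: x = 0.419, y = 0.159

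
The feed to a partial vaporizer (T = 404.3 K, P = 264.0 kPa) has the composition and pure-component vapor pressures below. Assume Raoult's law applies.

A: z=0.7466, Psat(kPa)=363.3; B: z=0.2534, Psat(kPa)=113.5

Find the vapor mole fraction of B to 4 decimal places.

Raoult's law: Kᵢ = Pᵢˢᵃᵗ/P = Pᵢˢᵃᵗ/264.0.
  K_A = 363.3/264.0 = 1.376136, K_B = 113.5/264.0 = 0.429924
Newton iteration, ψ⁰ = 0.39:
  ψ = 0.3900: g = 0.05914, g' = -0.2165 → ψ = 0.6632
  ψ = 0.6632: g = -0.00751, g' = -0.2806 → ψ = 0.6364
  ψ = 0.6364: g = -0.00012, g' = -0.2716 → ψ = 0.6360
Converged at ψ = 0.6360.
Compositions from xᵢ = zᵢ/(1+ψ(Kᵢ−1)), yᵢ = Kᵢxᵢ:
  A: x = 0.6025, y = 0.8291
  B: x = 0.3975, y = 0.1709

y_B = 0.1709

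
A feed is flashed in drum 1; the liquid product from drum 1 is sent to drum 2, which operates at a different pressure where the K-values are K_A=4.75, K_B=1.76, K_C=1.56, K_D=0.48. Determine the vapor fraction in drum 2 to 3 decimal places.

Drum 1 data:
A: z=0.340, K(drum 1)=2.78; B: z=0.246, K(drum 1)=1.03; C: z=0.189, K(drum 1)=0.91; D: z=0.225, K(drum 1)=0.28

V/F (drum 2) = 0.793

Drum 1:
Material balance + equilibrium reduce to Σ zᵢ(Kᵢ−1)/(1+ψ₁(Kᵢ−1)) = 0.
g(0) = ΣzᵢKᵢ − 1 = 0.434 and g(1) = 1 − Σzᵢ/Kᵢ = -0.372, so a root lies in (0, 1).
Newton–Raphson from ψ₁ = 0.5:
  ψ₁ = 0.500: g = 0.0565, g' = -0.588 → ψ₁ = 0.596
  ψ₁ = 0.596: g = -0.0009, g' = -0.614 → ψ₁ = 0.595
Converged at ψ₁ = 0.595.
Drum-1 compositions:
  A: x = 0.165, y = 0.459
  B: x = 0.242, y = 0.249
  C: x = 0.200, y = 0.182
  D: x = 0.393, y = 0.110
Drum-2 feed = drum-1 liquid: z₂ = (0.1652, 0.2417, 0.1997, 0.3935).
Drum 2:
Material balance + equilibrium reduce to Σ zᵢ(Kᵢ−1)/(1+ψ₂(Kᵢ−1)) = 0.
Check two-phase: ΣzᵢKᵢ = 1.710 > 1 and Σzᵢ/Kᵢ = 1.120 > 1, so g(0) = 0.710 > 0 and g(1) = -0.120 < 0.
Newton iteration, ψ₂⁰ = 0.41:
  ψ₂ = 0.410: g = 0.2151, g' = -0.655 → ψ₂ = 0.738
  ψ₂ = 0.738: g = 0.0291, g' = -0.532 → ψ₂ = 0.793
Converged at ψ₂ = 0.793.
  A: x = 0.042, y = 0.198
  B: x = 0.151, y = 0.265
  C: x = 0.138, y = 0.216
  D: x = 0.669, y = 0.321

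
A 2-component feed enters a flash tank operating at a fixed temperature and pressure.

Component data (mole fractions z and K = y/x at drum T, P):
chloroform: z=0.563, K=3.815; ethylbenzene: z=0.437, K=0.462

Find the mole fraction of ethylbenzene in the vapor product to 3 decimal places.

Material balance + equilibrium reduce to Σ zᵢ(Kᵢ−1)/(1+β(Kᵢ−1)) = 0.
g(0) = ΣzᵢKᵢ − 1 = 1.350 and g(1) = 1 − Σzᵢ/Kᵢ = -0.093, so a root lies in (0, 1).
Newton iteration, β⁰ = 0.3:
  β = 0.300: g = 0.5789, g' = -1.491 → β = 0.688
  β = 0.688: g = 0.1662, g' = -0.836 → β = 0.887
  β = 0.887: g = 0.0035, g' = -0.828 → β = 0.891
Converged at β = 0.891.
Compositions from xᵢ = zᵢ/(1+β(Kᵢ−1)), yᵢ = Kᵢxᵢ:
  chloroform: x = 0.160, y = 0.612
  ethylbenzene: x = 0.840, y = 0.388

y_ethylbenzene = 0.388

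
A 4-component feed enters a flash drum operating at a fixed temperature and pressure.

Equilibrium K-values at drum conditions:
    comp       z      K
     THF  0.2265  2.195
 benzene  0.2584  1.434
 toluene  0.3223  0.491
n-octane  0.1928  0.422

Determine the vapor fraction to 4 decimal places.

ψ = 0.2299

Rachford–Rice: g(ψ) = Σ zᵢ(Kᵢ−1)/(1+ψ(Kᵢ−1)) = 0.
Check two-phase: ΣzᵢKᵢ = 1.1073 > 1 and Σzᵢ/Kᵢ = 1.3967 > 1, so g(0) = 0.1073 > 0 and g(1) = -0.3967 < 0.
Newton iteration, ψ⁰ = 0.5:
  ψ = 0.5000: g = -0.11521, g' = -0.4373 → ψ = 0.2365
  ψ = 0.2365: g = -0.00286, g' = -0.4310 → ψ = 0.2299
Converged at ψ = 0.2299.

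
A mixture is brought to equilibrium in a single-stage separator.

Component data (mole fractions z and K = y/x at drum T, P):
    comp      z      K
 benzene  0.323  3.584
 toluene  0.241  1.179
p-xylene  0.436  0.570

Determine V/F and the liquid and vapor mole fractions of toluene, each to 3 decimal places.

V/F = 0.857, x_toluene = 0.209, y_toluene = 0.246

Material balance + equilibrium reduce to Σ zᵢ(Kᵢ−1)/(1+V/F(Kᵢ−1)) = 0.
Feasibility: ΣzᵢKᵢ = 1.690, Σzᵢ/Kᵢ = 1.059 — both > 1, two phases present.
Newton iteration, V/F⁰ = 0.5:
  V/F = 0.500: g = 0.1649, g' = -0.548 → V/F = 0.801
  V/F = 0.801: g = 0.0236, g' = -0.422 → V/F = 0.857
Converged at V/F = 0.857.
Compositions from xᵢ = zᵢ/(1+V/F(Kᵢ−1)), yᵢ = Kᵢxᵢ:
  benzene: x = 0.100, y = 0.360
  toluene: x = 0.209, y = 0.246
  p-xylene: x = 0.691, y = 0.394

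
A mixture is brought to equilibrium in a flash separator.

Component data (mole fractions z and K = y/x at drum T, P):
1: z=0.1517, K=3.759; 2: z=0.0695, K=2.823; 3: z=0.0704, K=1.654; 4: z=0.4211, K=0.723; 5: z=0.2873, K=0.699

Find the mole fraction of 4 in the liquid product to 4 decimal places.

Iterate (Newton) starting at ψ = 0.32:
  ψ = 0.3200: g = 0.11670, g' = -0.5092 → ψ = 0.5492
  ψ = 0.5492: g = 0.02242, g' = -0.3388 → ψ = 0.6153
  ψ = 0.6153: g = 0.00094, g' = -0.3114 → ψ = 0.6184
Converged at ψ = 0.6184.
Compositions from xᵢ = zᵢ/(1+ψ(Kᵢ−1)), yᵢ = Kᵢxᵢ:
  1: x = 0.0561, y = 0.2107
  2: x = 0.0327, y = 0.0922
  3: x = 0.0501, y = 0.0829
  4: x = 0.5081, y = 0.3674
  5: x = 0.3530, y = 0.2468

x_4 = 0.5081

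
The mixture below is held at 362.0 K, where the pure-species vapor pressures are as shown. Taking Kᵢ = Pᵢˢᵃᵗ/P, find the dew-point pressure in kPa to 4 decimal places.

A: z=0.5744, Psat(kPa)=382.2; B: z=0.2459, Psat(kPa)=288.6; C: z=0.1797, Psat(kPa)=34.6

At the dew point ψ → 1, so Σzᵢ/Kᵢ = 1 with Kᵢ = Pᵢˢᵃᵗ/P ⇒ 1/P = Σzᵢ/Pᵢˢᵃᵗ.
1/P = 0.5744/382.2 + 0.2459/288.6 + 0.1797/34.6 = 0.0075486 ⇒ P = 132.4755 kPa

Pdew = 132.4755 kPa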